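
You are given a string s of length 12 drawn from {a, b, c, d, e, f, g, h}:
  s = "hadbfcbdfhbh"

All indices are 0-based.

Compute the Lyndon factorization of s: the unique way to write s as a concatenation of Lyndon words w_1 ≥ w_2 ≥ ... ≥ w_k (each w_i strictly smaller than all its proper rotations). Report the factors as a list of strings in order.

["h", "adbfcbdfhbh"]

emit factor 1: 'h' (i=0, period=1)
emit factor 2: 'adbfcbdfhbh' (i=1, period=11)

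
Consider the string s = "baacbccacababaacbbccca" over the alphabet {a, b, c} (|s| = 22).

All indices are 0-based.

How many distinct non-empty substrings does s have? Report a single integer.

213

rank→(start, suffix):
  0 → (21, 'a')
  1 → (13, 'aacbbccca')
  2 → (1, 'aacbccacababaacbbccca')
  3 → (11, 'abaacbbccca')
  4 → (9, 'ababaacbbccca')
  5 → (7, 'acababaacbbccca')
  6 → (14, 'acbbccca')
  7 → (2, 'acbccacababaacbbccca')
  8 → (12, 'baacbbccca')
  9 → (0, 'baacbccacababaacbbccca')
  10 → (10, 'babaacbbccca')
  11 → (16, 'bbccca')
  12 → (4, 'bccacababaacbbccca')
  13 → (17, 'bccca')
  14 → (20, 'ca')
  15 → (8, 'cababaacbbccca')
  16 → (6, 'cacababaacbbccca')
  17 → (15, 'cbbccca')
  18 → (3, 'cbccacababaacbbccca')
  19 → (19, 'cca')
  20 → (5, 'ccacababaacbbccca')
  21 → (18, 'ccca')

SA = [21, 13, 1, 11, 9, 7, 14, 2, 12, 0, 10, 16, 4, 17, 20, 8, 6, 15, 3, 19, 5, 18]
[i] adj suffixes → lcp
  [1] 21/13 → 1 ('a')
  [2] 13/1 → 4 ('aacb')
  [3] 1/11 → 1 ('a')
  [4] 11/9 → 3 ('aba')
  [5] 9/7 → 1 ('a')
  [6] 7/14 → 2 ('ac')
  [7] 14/2 → 3 ('acb')
  [8] 2/12 → 0 ('')
  [9] 12/0 → 5 ('baacb')
  [10] 0/10 → 2 ('ba')
  [11] 10/16 → 1 ('b')
  [12] 16/4 → 1 ('b')
  [13] 4/17 → 3 ('bcc')
  [14] 17/20 → 0 ('')
  [15] 20/8 → 2 ('ca')
  [16] 8/6 → 2 ('ca')
  [17] 6/15 → 1 ('c')
  [18] 15/3 → 2 ('cb')
  [19] 3/19 → 1 ('c')
  [20] 19/5 → 3 ('cca')
  [21] 5/18 → 2 ('cc')

n(n+1)/2 = 22·23/2 = 253
Σ LCP = 0 + 1 + 4 + 1 + 3 + 1 + 2 + 3 + 0 + 5 + 2 + 1 + 1 + 3 + 0 + 2 + 2 + 1 + 2 + 1 + 3 + 2 = 40
distinct = 253 − 40 = 213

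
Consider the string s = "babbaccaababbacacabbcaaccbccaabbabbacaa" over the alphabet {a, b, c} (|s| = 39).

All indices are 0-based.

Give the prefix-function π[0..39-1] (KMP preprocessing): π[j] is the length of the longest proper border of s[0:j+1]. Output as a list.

π[0] = 0
j=1 s[j]='a': π[1]=0 (border '')
j=2 s[j]='b': π[2]=1 (border 'b')
j=3 s[j]='b': k: 1→0; π[3]=1 (border 'b')
j=4 s[j]='a': π[4]=2 (border 'ba')
j=5 s[j]='c': k: 2→0; π[5]=0 (border '')
j=6 s[j]='c': π[6]=0 (border '')
j=7 s[j]='a': π[7]=0 (border '')
j=8 s[j]='a': π[8]=0 (border '')
j=9 s[j]='b': π[9]=1 (border 'b')
j=10 s[j]='a': π[10]=2 (border 'ba')
j=11 s[j]='b': π[11]=3 (border 'bab')
j=12 s[j]='b': π[12]=4 (border 'babb')
j=13 s[j]='a': π[13]=5 (border 'babba')
j=14 s[j]='c': π[14]=6 (border 'babbac')
j=15 s[j]='a': k: 6→0; π[15]=0 (border '')
j=16 s[j]='c': π[16]=0 (border '')
j=17 s[j]='a': π[17]=0 (border '')
j=18 s[j]='b': π[18]=1 (border 'b')
j=19 s[j]='b': k: 1→0; π[19]=1 (border 'b')
j=20 s[j]='c': k: 1→0; π[20]=0 (border '')
j=21 s[j]='a': π[21]=0 (border '')
j=22 s[j]='a': π[22]=0 (border '')
j=23 s[j]='c': π[23]=0 (border '')
j=24 s[j]='c': π[24]=0 (border '')
j=25 s[j]='b': π[25]=1 (border 'b')
j=26 s[j]='c': k: 1→0; π[26]=0 (border '')
j=27 s[j]='c': π[27]=0 (border '')
j=28 s[j]='a': π[28]=0 (border '')
j=29 s[j]='a': π[29]=0 (border '')
j=30 s[j]='b': π[30]=1 (border 'b')
j=31 s[j]='b': k: 1→0; π[31]=1 (border 'b')
j=32 s[j]='a': π[32]=2 (border 'ba')
j=33 s[j]='b': π[33]=3 (border 'bab')
j=34 s[j]='b': π[34]=4 (border 'babb')
j=35 s[j]='a': π[35]=5 (border 'babba')
j=36 s[j]='c': π[36]=6 (border 'babbac')
j=37 s[j]='a': k: 6→0; π[37]=0 (border '')
j=38 s[j]='a': π[38]=0 (border '')

[0, 0, 1, 1, 2, 0, 0, 0, 0, 1, 2, 3, 4, 5, 6, 0, 0, 0, 1, 1, 0, 0, 0, 0, 0, 1, 0, 0, 0, 0, 1, 1, 2, 3, 4, 5, 6, 0, 0]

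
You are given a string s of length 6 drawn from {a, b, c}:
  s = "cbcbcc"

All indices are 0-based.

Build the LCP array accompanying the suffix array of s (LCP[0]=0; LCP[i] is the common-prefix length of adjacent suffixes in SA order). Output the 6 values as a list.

[0, 2, 0, 1, 3, 1]

rank→(start, suffix):
  0 → (1, 'bcbcc')
  1 → (3, 'bcc')
  2 → (5, 'c')
  3 → (0, 'cbcbcc')
  4 → (2, 'cbcc')
  5 → (4, 'cc')

SA = [1, 3, 5, 0, 2, 4]
rank  pair      lcp
   1  s[1:],s[3:]  2  'bc'
   2  s[3:],s[5:]  0  ''
   3  s[5:],s[0:]  1  'c'
   4  s[0:],s[2:]  3  'cbc'
   5  s[2:],s[4:]  1  'c'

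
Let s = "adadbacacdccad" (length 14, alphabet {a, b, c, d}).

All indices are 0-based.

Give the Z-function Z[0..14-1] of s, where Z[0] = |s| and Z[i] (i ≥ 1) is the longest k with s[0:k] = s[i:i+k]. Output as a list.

[14, 0, 2, 0, 0, 1, 0, 1, 0, 0, 0, 0, 2, 0]

Z[0]=14
i=1: i≥r, start 0; Z[1]=0
i=2: i≥r, start 0; Z[2]=2 scan→box=[2,4)
i=3: min(r-i=1, Z[1]=0)=0; Z[3]=0
i=4: i≥r, start 0; Z[4]=0
i=5: i≥r, start 0; Z[5]=1 scan→box=[5,6)
i=6: i≥r, start 0; Z[6]=0
i=7: i≥r, start 0; Z[7]=1 scan→box=[7,8)
i=8: i≥r, start 0; Z[8]=0
i=9: i≥r, start 0; Z[9]=0
i=10: i≥r, start 0; Z[10]=0
i=11: i≥r, start 0; Z[11]=0
i=12: i≥r, start 0; Z[12]=2 scan→box=[12,14)
i=13: min(r-i=1, Z[1]=0)=0; Z[13]=0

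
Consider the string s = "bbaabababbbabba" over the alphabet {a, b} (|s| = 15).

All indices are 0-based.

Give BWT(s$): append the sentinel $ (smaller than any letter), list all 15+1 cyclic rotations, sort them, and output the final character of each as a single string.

rank  rotation          last
    0  $bbaabababbbabba  a
    1  a$bbaabababbbabb  b
    2  aabababbbabba$bb  b
    3  abababbbabba$bba  a
    4  ababbbabba$bbaab  b
    5  abba$bbaabababbb  b
    6  abbbabba$bbaabab  b
    7  ba$bbaabababbbab  b
    8  baabababbbabba$b  b
    9  bababbbabba$bbaa  a
   10  babba$bbaabababb  b
   11  babbbabba$bbaaba  a
   12  bba$bbaabababbba  a
   13  bbaabababbbabba$  $
   14  bbabba$bbaababab  b
   15  bbbabba$bbaababa  a

abbabbbbbabaa$ba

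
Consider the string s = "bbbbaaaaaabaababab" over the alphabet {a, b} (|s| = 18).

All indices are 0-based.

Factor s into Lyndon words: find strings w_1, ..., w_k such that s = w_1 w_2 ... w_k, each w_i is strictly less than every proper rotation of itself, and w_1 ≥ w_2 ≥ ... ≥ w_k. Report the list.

emit factor 1: 'b' (i=0, period=1)
emit factor 2: 'b' (i=1, period=1)
emit factor 3: 'b' (i=2, period=1)
emit factor 4: 'b' (i=3, period=1)
emit factor 5: 'aaaaaabaababab' (i=4, period=14)

["b", "b", "b", "b", "aaaaaabaababab"]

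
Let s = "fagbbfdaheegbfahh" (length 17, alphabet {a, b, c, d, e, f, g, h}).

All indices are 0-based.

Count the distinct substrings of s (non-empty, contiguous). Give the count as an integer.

139

sorted suffixes:
  #0 SA[0]=1  'agbbfdaheegbfahh'
  #1 SA[1]=7  'aheegbfahh'
  #2 SA[2]=14  'ahh'
  #3 SA[3]=3  'bbfdaheegbfahh'
  #4 SA[4]=12  'bfahh'
  #5 SA[5]=4  'bfdaheegbfahh'
  #6 SA[6]=6  'daheegbfahh'
  #7 SA[7]=9  'eegbfahh'
  #8 SA[8]=10  'egbfahh'
  #9 SA[9]=0  'fagbbfdaheegbfahh'
  #10 SA[10]=13  'fahh'
  #11 SA[11]=5  'fdaheegbfahh'
  #12 SA[12]=2  'gbbfdaheegbfahh'
  #13 SA[13]=11  'gbfahh'
  #14 SA[14]=16  'h'
  #15 SA[15]=8  'heegbfahh'
  #16 SA[16]=15  'hh'

SA = [1, 7, 14, 3, 12, 4, 6, 9, 10, 0, 13, 5, 2, 11, 16, 8, 15]
rank  pair      lcp
   1  s[1:],s[7:]  1  'a'
   2  s[7:],s[14:]  2  'ah'
   3  s[14:],s[3:]  0  ''
   4  s[3:],s[12:]  1  'b'
   5  s[12:],s[4:]  2  'bf'
   6  s[4:],s[6:]  0  ''
   7  s[6:],s[9:]  0  ''
   8  s[9:],s[10:]  1  'e'
   9  s[10:],s[0:]  0  ''
  10  s[0:],s[13:]  2  'fa'
  11  s[13:],s[5:]  1  'f'
  12  s[5:],s[2:]  0  ''
  13  s[2:],s[11:]  2  'gb'
  14  s[11:],s[16:]  0  ''
  15  s[16:],s[8:]  1  'h'
  16  s[8:],s[15:]  1  'h'

n(n+1)/2 = 17·18/2 = 153
Σ LCP = 0 + 1 + 2 + 0 + 1 + 2 + 0 + 0 + 1 + 0 + 2 + 1 + 0 + 2 + 0 + 1 + 1 = 14
distinct = 153 − 14 = 139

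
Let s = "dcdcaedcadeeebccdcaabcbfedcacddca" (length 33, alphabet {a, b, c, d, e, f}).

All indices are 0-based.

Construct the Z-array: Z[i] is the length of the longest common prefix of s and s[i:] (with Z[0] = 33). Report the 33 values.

[33, 0, 2, 0, 0, 0, 2, 0, 0, 1, 0, 0, 0, 0, 0, 0, 2, 0, 0, 0, 0, 0, 0, 0, 0, 2, 0, 0, 0, 1, 2, 0, 0]

Z[0]=33
i=1: outside box; Z[1]=0
i=2: outside box; Z[2]=2 extend→box=[2,4)
i=3: min(r-i=1, Z[1]=0)=0; Z[3]=0
i=4: outside box; Z[4]=0
i=5: outside box; Z[5]=0
i=6: outside box; Z[6]=2 extend→box=[6,8)
i=7: min(r-i=1, Z[1]=0)=0; Z[7]=0
i=8: outside box; Z[8]=0
i=9: outside box; Z[9]=1 extend→box=[9,10)
i=10: outside box; Z[10]=0
i=11: outside box; Z[11]=0
i=12: outside box; Z[12]=0
i=13: outside box; Z[13]=0
i=14: outside box; Z[14]=0
i=15: outside box; Z[15]=0
i=16: outside box; Z[16]=2 extend→box=[16,18)
i=17: min(r-i=1, Z[1]=0)=0; Z[17]=0
i=18: outside box; Z[18]=0
i=19: outside box; Z[19]=0
i=20: outside box; Z[20]=0
i=21: outside box; Z[21]=0
i=22: outside box; Z[22]=0
i=23: outside box; Z[23]=0
i=24: outside box; Z[24]=0
i=25: outside box; Z[25]=2 extend→box=[25,27)
i=26: min(r-i=1, Z[1]=0)=0; Z[26]=0
i=27: outside box; Z[27]=0
i=28: outside box; Z[28]=0
i=29: outside box; Z[29]=1 extend→box=[29,30)
i=30: outside box; Z[30]=2 extend→box=[30,32)
i=31: min(r-i=1, Z[1]=0)=0; Z[31]=0
i=32: outside box; Z[32]=0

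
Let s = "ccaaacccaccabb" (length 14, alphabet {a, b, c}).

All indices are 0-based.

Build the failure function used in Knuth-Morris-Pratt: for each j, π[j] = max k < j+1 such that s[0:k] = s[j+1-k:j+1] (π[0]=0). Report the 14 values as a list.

π[0] = 0
j=1 s[j]='c': π[1]=1 (border 'c')
j=2 s[j]='a': k: 1→0; π[2]=0 (border '')
j=3 s[j]='a': π[3]=0 (border '')
j=4 s[j]='a': π[4]=0 (border '')
j=5 s[j]='c': π[5]=1 (border 'c')
j=6 s[j]='c': π[6]=2 (border 'cc')
j=7 s[j]='c': k: 2→1; π[7]=2 (border 'cc')
j=8 s[j]='a': π[8]=3 (border 'cca')
j=9 s[j]='c': k: 3→0; π[9]=1 (border 'c')
j=10 s[j]='c': π[10]=2 (border 'cc')
j=11 s[j]='a': π[11]=3 (border 'cca')
j=12 s[j]='b': k: 3→0; π[12]=0 (border '')
j=13 s[j]='b': π[13]=0 (border '')

[0, 1, 0, 0, 0, 1, 2, 2, 3, 1, 2, 3, 0, 0]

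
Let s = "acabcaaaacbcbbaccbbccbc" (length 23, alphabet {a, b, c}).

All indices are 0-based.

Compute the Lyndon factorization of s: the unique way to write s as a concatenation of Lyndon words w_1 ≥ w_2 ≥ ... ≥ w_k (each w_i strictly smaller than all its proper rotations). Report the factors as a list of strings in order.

["ac", "abc", "aaaacbcbbaccbbccbc"]

emit factor 1: 'ac' (i=0, period=2)
emit factor 2: 'abc' (i=2, period=3)
emit factor 3: 'aaaacbcbbaccbbccbc' (i=5, period=18)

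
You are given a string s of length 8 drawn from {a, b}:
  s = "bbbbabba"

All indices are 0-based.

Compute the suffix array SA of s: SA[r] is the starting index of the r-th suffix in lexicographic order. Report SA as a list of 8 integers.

rank→(start, suffix):
  0 → (7, 'a')
  1 → (4, 'abba')
  2 → (6, 'ba')
  3 → (3, 'babba')
  4 → (5, 'bba')
  5 → (2, 'bbabba')
  6 → (1, 'bbbabba')
  7 → (0, 'bbbbabba')

[7, 4, 6, 3, 5, 2, 1, 0]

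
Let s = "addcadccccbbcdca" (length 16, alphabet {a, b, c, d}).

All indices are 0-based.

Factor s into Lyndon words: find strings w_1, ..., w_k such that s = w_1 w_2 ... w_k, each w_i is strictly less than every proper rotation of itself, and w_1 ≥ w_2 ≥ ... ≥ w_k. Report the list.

["addc", "adccccbbcdc", "a"]

emit factor 1: 'addc' (i=0, period=4)
emit factor 2: 'adccccbbcdc' (i=4, period=11)
emit factor 3: 'a' (i=15, period=1)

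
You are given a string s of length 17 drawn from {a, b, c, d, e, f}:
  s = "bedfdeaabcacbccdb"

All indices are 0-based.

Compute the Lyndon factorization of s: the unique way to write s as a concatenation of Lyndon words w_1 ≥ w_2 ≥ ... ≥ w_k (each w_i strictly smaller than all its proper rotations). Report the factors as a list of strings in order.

emit factor 1: 'bedfde' (i=0, period=6)
emit factor 2: 'aabcacbccdb' (i=6, period=11)

["bedfde", "aabcacbccdb"]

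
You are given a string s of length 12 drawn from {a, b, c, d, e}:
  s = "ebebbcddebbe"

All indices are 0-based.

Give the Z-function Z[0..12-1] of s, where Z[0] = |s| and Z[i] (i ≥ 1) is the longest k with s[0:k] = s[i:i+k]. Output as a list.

Z[0]=12
i=1: outside box; Z[1]=0
i=2: outside box; Z[2]=2 extend→box=[2,4)
i=3: min(r-i=1, Z[1]=0)=0; Z[3]=0
i=4: outside box; Z[4]=0
i=5: outside box; Z[5]=0
i=6: outside box; Z[6]=0
i=7: outside box; Z[7]=0
i=8: outside box; Z[8]=2 extend→box=[8,10)
i=9: min(r-i=1, Z[1]=0)=0; Z[9]=0
i=10: outside box; Z[10]=0
i=11: outside box; Z[11]=1 extend→box=[11,12)

[12, 0, 2, 0, 0, 0, 0, 0, 2, 0, 0, 1]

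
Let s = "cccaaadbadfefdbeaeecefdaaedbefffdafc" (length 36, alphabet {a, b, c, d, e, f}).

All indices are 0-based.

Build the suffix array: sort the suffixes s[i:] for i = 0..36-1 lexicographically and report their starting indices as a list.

rank | idx | suffix
   0 |   3 | aaadbadfefdbeaeecefdaaedbefffdafc
   1 |   4 | aadbadfefdbeaeecefdaaedbefffdafc
   2 |  23 | aaedbefffdafc
   3 |   5 | adbadfefdbeaeecefdaaedbefffdafc
   4 |   8 | adfefdbeaeecefdaaedbefffdafc
   5 |  24 | aedbefffdafc
   6 |  16 | aeecefdaaedbefffdafc
   7 |  33 | afc
   8 |   7 | badfefdbeaeecefdaaedbefffdafc
   9 |  14 | beaeecefdaaedbefffdafc
  10 |  27 | befffdafc
  11 |  35 | c
  12 |   2 | caaadbadfefdbeaeecefdaaedbefffdafc
  13 |   1 | ccaaadbadfefdbeaeecefdaaedbefffdafc
  14 |   0 | cccaaadbadfefdbeaeecefdaaedbefffdafc
  15 |  19 | cefdaaedbefffdafc
  16 |  22 | daaedbefffdafc
  17 |  32 | dafc
  18 |   6 | dbadfefdbeaeecefdaaedbefffdafc
  19 |  13 | dbeaeecefdaaedbefffdafc
  20 |  26 | dbefffdafc
  21 |   9 | dfefdbeaeecefdaaedbefffdafc
  22 |  15 | eaeecefdaaedbefffdafc
  23 |  18 | ecefdaaedbefffdafc
  24 |  25 | edbefffdafc
  25 |  17 | eecefdaaedbefffdafc
  26 |  20 | efdaaedbefffdafc
  27 |  11 | efdbeaeecefdaaedbefffdafc
  28 |  28 | efffdafc
  29 |  34 | fc
  30 |  21 | fdaaedbefffdafc
  31 |  31 | fdafc
  32 |  12 | fdbeaeecefdaaedbefffdafc
  33 |  10 | fefdbeaeecefdaaedbefffdafc
  34 |  30 | ffdafc
  35 |  29 | fffdafc

[3, 4, 23, 5, 8, 24, 16, 33, 7, 14, 27, 35, 2, 1, 0, 19, 22, 32, 6, 13, 26, 9, 15, 18, 25, 17, 20, 11, 28, 34, 21, 31, 12, 10, 30, 29]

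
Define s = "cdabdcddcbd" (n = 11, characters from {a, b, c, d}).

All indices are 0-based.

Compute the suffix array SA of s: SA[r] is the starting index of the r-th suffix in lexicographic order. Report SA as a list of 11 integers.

rank→(start, suffix):
  0 → (2, 'abdcddcbd')
  1 → (9, 'bd')
  2 → (3, 'bdcddcbd')
  3 → (8, 'cbd')
  4 → (0, 'cdabdcddcbd')
  5 → (5, 'cddcbd')
  6 → (10, 'd')
  7 → (1, 'dabdcddcbd')
  8 → (7, 'dcbd')
  9 → (4, 'dcddcbd')
  10 → (6, 'ddcbd')

[2, 9, 3, 8, 0, 5, 10, 1, 7, 4, 6]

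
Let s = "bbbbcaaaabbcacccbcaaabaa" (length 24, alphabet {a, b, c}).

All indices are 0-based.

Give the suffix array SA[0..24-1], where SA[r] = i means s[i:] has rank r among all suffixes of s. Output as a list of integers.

sorted suffixes:
  #0 SA[0]=23  'a'
  #1 SA[1]=22  'aa'
  #2 SA[2]=5  'aaaabbcacccbcaaabaa'
  #3 SA[3]=18  'aaabaa'
  #4 SA[4]=6  'aaabbcacccbcaaabaa'
  #5 SA[5]=19  'aabaa'
  #6 SA[6]=7  'aabbcacccbcaaabaa'
  #7 SA[7]=20  'abaa'
  #8 SA[8]=8  'abbcacccbcaaabaa'
  #9 SA[9]=12  'acccbcaaabaa'
  #10 SA[10]=21  'baa'
  #11 SA[11]=0  'bbbbcaaaabbcacccbcaaabaa'
  #12 SA[12]=1  'bbbcaaaabbcacccbcaaabaa'
  #13 SA[13]=2  'bbcaaaabbcacccbcaaabaa'
  #14 SA[14]=9  'bbcacccbcaaabaa'
  #15 SA[15]=3  'bcaaaabbcacccbcaaabaa'
  #16 SA[16]=16  'bcaaabaa'
  #17 SA[17]=10  'bcacccbcaaabaa'
  #18 SA[18]=4  'caaaabbcacccbcaaabaa'
  #19 SA[19]=17  'caaabaa'
  #20 SA[20]=11  'cacccbcaaabaa'
  #21 SA[21]=15  'cbcaaabaa'
  #22 SA[22]=14  'ccbcaaabaa'
  #23 SA[23]=13  'cccbcaaabaa'

[23, 22, 5, 18, 6, 19, 7, 20, 8, 12, 21, 0, 1, 2, 9, 3, 16, 10, 4, 17, 11, 15, 14, 13]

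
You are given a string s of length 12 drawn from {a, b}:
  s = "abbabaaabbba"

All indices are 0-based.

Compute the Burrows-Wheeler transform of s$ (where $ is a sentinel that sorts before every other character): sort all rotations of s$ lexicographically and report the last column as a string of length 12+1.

rank  rotation       last
    0  $abbabaaabbba  a
    1  a$abbabaaabbb  b
    2  aaabbba$abbab  b
    3  aabbba$abbaba  a
    4  abaaabbba$abb  b
    5  abbabaaabbba$  $
    6  abbba$abbabaa  a
    7  ba$abbabaaabb  b
    8  baaabbba$abba  a
    9  babaaabbba$ab  b
   10  bba$abbabaaab  b
   11  bbabaaabbba$a  a
   12  bbba$abbabaaa  a

abbab$ababbaa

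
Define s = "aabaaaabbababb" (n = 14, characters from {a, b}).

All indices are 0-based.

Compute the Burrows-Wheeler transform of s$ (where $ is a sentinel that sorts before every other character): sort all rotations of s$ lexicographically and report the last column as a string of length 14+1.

rank  rotation         last
    0  $aabaaaabbababb  b
    1  aaaabbababb$aab  b
    2  aaabbababb$aaba  a
    3  aabaaaabbababb$  $
    4  aabbababb$aabaa  a
    5  abaaaabbababb$a  a
    6  ababb$aabaaaabb  b
    7  abb$aabaaaabbab  b
    8  abbababb$aabaaa  a
    9  b$aabaaaabbabab  b
   10  baaaabbababb$aa  a
   11  bababb$aabaaaab  b
   12  babb$aabaaaabba  a
   13  bb$aabaaaabbaba  a
   14  bbababb$aabaaaa  a

bba$aabbababaaa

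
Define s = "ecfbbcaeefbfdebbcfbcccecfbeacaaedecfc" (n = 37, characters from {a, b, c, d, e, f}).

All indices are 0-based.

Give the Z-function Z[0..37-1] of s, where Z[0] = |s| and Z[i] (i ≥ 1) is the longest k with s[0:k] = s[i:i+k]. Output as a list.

Z[0]=37
i=1: outside box; Z[1]=0
i=2: outside box; Z[2]=0
i=3: outside box; Z[3]=0
i=4: outside box; Z[4]=0
i=5: outside box; Z[5]=0
i=6: outside box; Z[6]=0
i=7: outside box; Z[7]=1 grow→box=[7,8)
i=8: outside box; Z[8]=1 grow→box=[8,9)
i=9: outside box; Z[9]=0
i=10: outside box; Z[10]=0
i=11: outside box; Z[11]=0
i=12: outside box; Z[12]=0
i=13: outside box; Z[13]=1 grow→box=[13,14)
i=14: outside box; Z[14]=0
i=15: outside box; Z[15]=0
i=16: outside box; Z[16]=0
i=17: outside box; Z[17]=0
i=18: outside box; Z[18]=0
i=19: outside box; Z[19]=0
i=20: outside box; Z[20]=0
i=21: outside box; Z[21]=0
i=22: outside box; Z[22]=4 grow→box=[22,26)
i=23: min(r-i=3, Z[1]=0)=0; Z[23]=0
i=24: min(r-i=2, Z[2]=0)=0; Z[24]=0
i=25: min(r-i=1, Z[3]=0)=0; Z[25]=0
i=26: outside box; Z[26]=1 grow→box=[26,27)
i=27: outside box; Z[27]=0
i=28: outside box; Z[28]=0
i=29: outside box; Z[29]=0
i=30: outside box; Z[30]=0
i=31: outside box; Z[31]=1 grow→box=[31,32)
i=32: outside box; Z[32]=0
i=33: outside box; Z[33]=3 grow→box=[33,36)
i=34: min(r-i=2, Z[1]=0)=0; Z[34]=0
i=35: min(r-i=1, Z[2]=0)=0; Z[35]=0
i=36: outside box; Z[36]=0

[37, 0, 0, 0, 0, 0, 0, 1, 1, 0, 0, 0, 0, 1, 0, 0, 0, 0, 0, 0, 0, 0, 4, 0, 0, 0, 1, 0, 0, 0, 0, 1, 0, 3, 0, 0, 0]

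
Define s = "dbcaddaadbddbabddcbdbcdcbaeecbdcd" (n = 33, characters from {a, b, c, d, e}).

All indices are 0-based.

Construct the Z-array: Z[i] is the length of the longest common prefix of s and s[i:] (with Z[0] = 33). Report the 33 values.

Z[0]=33
i=1: outside box; Z[1]=0
i=2: outside box; Z[2]=0
i=3: outside box; Z[3]=0
i=4: outside box; Z[4]=1 extend→box=[4,5)
i=5: outside box; Z[5]=1 extend→box=[5,6)
i=6: outside box; Z[6]=0
i=7: outside box; Z[7]=0
i=8: outside box; Z[8]=2 extend→box=[8,10)
i=9: min(r-i=1, Z[1]=0)=0; Z[9]=0
i=10: outside box; Z[10]=1 extend→box=[10,11)
i=11: outside box; Z[11]=2 extend→box=[11,13)
i=12: min(r-i=1, Z[1]=0)=0; Z[12]=0
i=13: outside box; Z[13]=0
i=14: outside box; Z[14]=0
i=15: outside box; Z[15]=1 extend→box=[15,16)
i=16: outside box; Z[16]=1 extend→box=[16,17)
i=17: outside box; Z[17]=0
i=18: outside box; Z[18]=0
i=19: outside box; Z[19]=3 extend→box=[19,22)
i=20: min(r-i=2, Z[1]=0)=0; Z[20]=0
i=21: min(r-i=1, Z[2]=0)=0; Z[21]=0
i=22: outside box; Z[22]=1 extend→box=[22,23)
i=23: outside box; Z[23]=0
i=24: outside box; Z[24]=0
i=25: outside box; Z[25]=0
i=26: outside box; Z[26]=0
i=27: outside box; Z[27]=0
i=28: outside box; Z[28]=0
i=29: outside box; Z[29]=0
i=30: outside box; Z[30]=1 extend→box=[30,31)
i=31: outside box; Z[31]=0
i=32: outside box; Z[32]=1 extend→box=[32,33)

[33, 0, 0, 0, 1, 1, 0, 0, 2, 0, 1, 2, 0, 0, 0, 1, 1, 0, 0, 3, 0, 0, 1, 0, 0, 0, 0, 0, 0, 0, 1, 0, 1]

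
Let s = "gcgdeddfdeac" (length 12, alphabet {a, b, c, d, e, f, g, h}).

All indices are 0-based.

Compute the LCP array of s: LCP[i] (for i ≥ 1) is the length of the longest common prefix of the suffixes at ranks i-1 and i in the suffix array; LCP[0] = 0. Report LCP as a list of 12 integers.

[0, 0, 1, 0, 1, 2, 1, 0, 1, 0, 0, 1]

sorted suffixes:
  #0 SA[0]=10  'ac'
  #1 SA[1]=11  'c'
  #2 SA[2]=1  'cgdeddfdeac'
  #3 SA[3]=5  'ddfdeac'
  #4 SA[4]=8  'deac'
  #5 SA[5]=3  'deddfdeac'
  #6 SA[6]=6  'dfdeac'
  #7 SA[7]=9  'eac'
  #8 SA[8]=4  'eddfdeac'
  #9 SA[9]=7  'fdeac'
  #10 SA[10]=0  'gcgdeddfdeac'
  #11 SA[11]=2  'gdeddfdeac'

SA = [10, 11, 1, 5, 8, 3, 6, 9, 4, 7, 0, 2]
rank  pair      lcp
   1  s[10:],s[11:]  0  ''
   2  s[11:],s[1:]  1  'c'
   3  s[1:],s[5:]  0  ''
   4  s[5:],s[8:]  1  'd'
   5  s[8:],s[3:]  2  'de'
   6  s[3:],s[6:]  1  'd'
   7  s[6:],s[9:]  0  ''
   8  s[9:],s[4:]  1  'e'
   9  s[4:],s[7:]  0  ''
  10  s[7:],s[0:]  0  ''
  11  s[0:],s[2:]  1  'g'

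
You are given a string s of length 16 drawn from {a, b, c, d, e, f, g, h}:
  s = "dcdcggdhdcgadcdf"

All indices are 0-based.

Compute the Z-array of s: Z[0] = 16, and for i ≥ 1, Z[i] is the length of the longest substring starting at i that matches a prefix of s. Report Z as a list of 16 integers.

[16, 0, 2, 0, 0, 0, 1, 0, 2, 0, 0, 0, 3, 0, 1, 0]

Z[0]=16
i=1: fresh scan; Z[1]=0
i=2: fresh scan; Z[2]=2 extend→box=[2,4)
i=3: min(r-i=1, Z[1]=0)=0; Z[3]=0
i=4: fresh scan; Z[4]=0
i=5: fresh scan; Z[5]=0
i=6: fresh scan; Z[6]=1 extend→box=[6,7)
i=7: fresh scan; Z[7]=0
i=8: fresh scan; Z[8]=2 extend→box=[8,10)
i=9: min(r-i=1, Z[1]=0)=0; Z[9]=0
i=10: fresh scan; Z[10]=0
i=11: fresh scan; Z[11]=0
i=12: fresh scan; Z[12]=3 extend→box=[12,15)
i=13: min(r-i=2, Z[1]=0)=0; Z[13]=0
i=14: min(r-i=1, Z[2]=2)=1; Z[14]=1
i=15: fresh scan; Z[15]=0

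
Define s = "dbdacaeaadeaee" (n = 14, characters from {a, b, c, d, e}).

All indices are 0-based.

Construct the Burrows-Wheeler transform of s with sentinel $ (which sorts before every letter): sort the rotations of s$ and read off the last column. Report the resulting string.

eedacedab$aeada

rank  rotation         last
    0  $dbdacaeaadeaee  e
    1  aadeaee$dbdacae  e
    2  acaeaadeaee$dbd  d
    3  adeaee$dbdacaea  a
    4  aeaadeaee$dbdac  c
    5  aee$dbdacaeaade  e
    6  bdacaeaadeaee$d  d
    7  caeaadeaee$dbda  a
    8  dacaeaadeaee$db  b
    9  dbdacaeaadeaee$  $
   10  deaee$dbdacaeaa  a
   11  e$dbdacaeaadeae  e
   12  eaadeaee$dbdaca  a
   13  eaee$dbdacaeaad  d
   14  ee$dbdacaeaadea  a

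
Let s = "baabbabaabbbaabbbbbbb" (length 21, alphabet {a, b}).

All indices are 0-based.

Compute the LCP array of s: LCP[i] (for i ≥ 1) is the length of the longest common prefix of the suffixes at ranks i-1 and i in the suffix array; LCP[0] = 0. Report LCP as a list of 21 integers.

[0, 4, 5, 1, 2, 3, 4, 0, 1, 5, 6, 2, 1, 2, 3, 2, 3, 3, 4, 5, 6]

rank→(start, suffix):
  0 → (1, 'aabbabaabbbaabbbbbbb')
  1 → (7, 'aabbbaabbbbbbb')
  2 → (12, 'aabbbbbbb')
  3 → (5, 'abaabbbaabbbbbbb')
  4 → (2, 'abbabaabbbaabbbbbbb')
  5 → (8, 'abbbaabbbbbbb')
  6 → (13, 'abbbbbbb')
  7 → (20, 'b')
  8 → (0, 'baabbabaabbbaabbbbbbb')
  9 → (6, 'baabbbaabbbbbbb')
  10 → (11, 'baabbbbbbb')
  11 → (4, 'babaabbbaabbbbbbb')
  12 → (19, 'bb')
  13 → (10, 'bbaabbbbbbb')
  14 → (3, 'bbabaabbbaabbbbbbb')
  15 → (18, 'bbb')
  16 → (9, 'bbbaabbbbbbb')
  17 → (17, 'bbbb')
  18 → (16, 'bbbbb')
  19 → (15, 'bbbbbb')
  20 → (14, 'bbbbbbb')

SA = [1, 7, 12, 5, 2, 8, 13, 20, 0, 6, 11, 4, 19, 10, 3, 18, 9, 17, 16, 15, 14]
i: (SA[i-1],SA[i]) lcp shared
  1: (1,7) 4 'aabb'
  2: (7,12) 5 'aabbb'
  3: (12,5) 1 'a'
  4: (5,2) 2 'ab'
  5: (2,8) 3 'abb'
  6: (8,13) 4 'abbb'
  7: (13,20) 0 ''
  8: (20,0) 1 'b'
  9: (0,6) 5 'baabb'
  10: (6,11) 6 'baabbb'
  11: (11,4) 2 'ba'
  12: (4,19) 1 'b'
  13: (19,10) 2 'bb'
  14: (10,3) 3 'bba'
  15: (3,18) 2 'bb'
  16: (18,9) 3 'bbb'
  17: (9,17) 3 'bbb'
  18: (17,16) 4 'bbbb'
  19: (16,15) 5 'bbbbb'
  20: (15,14) 6 'bbbbbb'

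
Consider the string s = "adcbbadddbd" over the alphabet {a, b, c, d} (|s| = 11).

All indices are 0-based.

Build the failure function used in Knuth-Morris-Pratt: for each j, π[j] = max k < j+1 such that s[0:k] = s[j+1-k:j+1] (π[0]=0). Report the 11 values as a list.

π[0] = 0
j=1 s[j]='d': π[1]=0 (border '')
j=2 s[j]='c': π[2]=0 (border '')
j=3 s[j]='b': π[3]=0 (border '')
j=4 s[j]='b': π[4]=0 (border '')
j=5 s[j]='a': π[5]=1 (border 'a')
j=6 s[j]='d': π[6]=2 (border 'ad')
j=7 s[j]='d': k: 2→0; π[7]=0 (border '')
j=8 s[j]='d': π[8]=0 (border '')
j=9 s[j]='b': π[9]=0 (border '')
j=10 s[j]='d': π[10]=0 (border '')

[0, 0, 0, 0, 0, 1, 2, 0, 0, 0, 0]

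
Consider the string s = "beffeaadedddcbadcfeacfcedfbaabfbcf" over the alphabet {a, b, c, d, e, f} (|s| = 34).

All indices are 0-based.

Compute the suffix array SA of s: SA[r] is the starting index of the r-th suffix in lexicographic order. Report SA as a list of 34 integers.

rank→(start, suffix):
  0 → (27, 'aabfbcf')
  1 → (5, 'aadedddcbadcfeacfcedfbaabfbcf')
  2 → (28, 'abfbcf')
  3 → (19, 'acfcedfbaabfbcf')
  4 → (14, 'adcfeacfcedfbaabfbcf')
  5 → (6, 'adedddcbadcfeacfcedfbaabfbcf')
  6 → (26, 'baabfbcf')
  7 → (13, 'badcfeacfcedfbaabfbcf')
  8 → (31, 'bcf')
  9 → (0, 'beffeaadedddcbadcfeacfcedfbaabfbcf')
  10 → (29, 'bfbcf')
  11 → (12, 'cbadcfeacfcedfbaabfbcf')
  12 → (22, 'cedfbaabfbcf')
  13 → (32, 'cf')
  14 → (20, 'cfcedfbaabfbcf')
  15 → (16, 'cfeacfcedfbaabfbcf')
  16 → (11, 'dcbadcfeacfcedfbaabfbcf')
  17 → (15, 'dcfeacfcedfbaabfbcf')
  18 → (10, 'ddcbadcfeacfcedfbaabfbcf')
  19 → (9, 'dddcbadcfeacfcedfbaabfbcf')
  20 → (7, 'dedddcbadcfeacfcedfbaabfbcf')
  21 → (24, 'dfbaabfbcf')
  22 → (4, 'eaadedddcbadcfeacfcedfbaabfbcf')
  23 → (18, 'eacfcedfbaabfbcf')
  24 → (8, 'edddcbadcfeacfcedfbaabfbcf')
  25 → (23, 'edfbaabfbcf')
  26 → (1, 'effeaadedddcbadcfeacfcedfbaabfbcf')
  27 → (33, 'f')
  28 → (25, 'fbaabfbcf')
  29 → (30, 'fbcf')
  30 → (21, 'fcedfbaabfbcf')
  31 → (3, 'feaadedddcbadcfeacfcedfbaabfbcf')
  32 → (17, 'feacfcedfbaabfbcf')
  33 → (2, 'ffeaadedddcbadcfeacfcedfbaabfbcf')

[27, 5, 28, 19, 14, 6, 26, 13, 31, 0, 29, 12, 22, 32, 20, 16, 11, 15, 10, 9, 7, 24, 4, 18, 8, 23, 1, 33, 25, 30, 21, 3, 17, 2]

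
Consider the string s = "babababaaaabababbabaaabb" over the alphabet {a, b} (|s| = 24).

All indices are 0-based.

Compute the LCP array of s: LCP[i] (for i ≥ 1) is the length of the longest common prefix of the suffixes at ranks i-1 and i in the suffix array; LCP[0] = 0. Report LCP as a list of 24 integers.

[0, 3, 4, 2, 3, 1, 5, 3, 5, 6, 4, 2, 3, 0, 1, 4, 2, 6, 4, 6, 5, 3, 1, 2]

sorted suffixes:
  #0 SA[0]=7  'aaaabababbabaaabb'
  #1 SA[1]=8  'aaabababbabaaabb'
  #2 SA[2]=19  'aaabb'
  #3 SA[3]=9  'aabababbabaaabb'
  #4 SA[4]=20  'aabb'
  #5 SA[5]=5  'abaaaabababbabaaabb'
  #6 SA[6]=17  'abaaabb'
  #7 SA[7]=3  'ababaaaabababbabaaabb'
  #8 SA[8]=1  'abababaaaabababbabaaabb'
  #9 SA[9]=10  'abababbabaaabb'
  #10 SA[10]=12  'ababbabaaabb'
  #11 SA[11]=21  'abb'
  #12 SA[12]=14  'abbabaaabb'
  #13 SA[13]=23  'b'
  #14 SA[14]=6  'baaaabababbabaaabb'
  #15 SA[15]=18  'baaabb'
  #16 SA[16]=4  'babaaaabababbabaaabb'
  #17 SA[17]=16  'babaaabb'
  #18 SA[18]=2  'bababaaaabababbabaaabb'
  #19 SA[19]=0  'babababaaaabababbabaaabb'
  #20 SA[20]=11  'bababbabaaabb'
  #21 SA[21]=13  'babbabaaabb'
  #22 SA[22]=22  'bb'
  #23 SA[23]=15  'bbabaaabb'

SA = [7, 8, 19, 9, 20, 5, 17, 3, 1, 10, 12, 21, 14, 23, 6, 18, 4, 16, 2, 0, 11, 13, 22, 15]
[i] adj suffixes → lcp
  [1] 7/8 → 3 ('aaa')
  [2] 8/19 → 4 ('aaab')
  [3] 19/9 → 2 ('aa')
  [4] 9/20 → 3 ('aab')
  [5] 20/5 → 1 ('a')
  [6] 5/17 → 5 ('abaaa')
  [7] 17/3 → 3 ('aba')
  [8] 3/1 → 5 ('ababa')
  [9] 1/10 → 6 ('ababab')
  [10] 10/12 → 4 ('abab')
  [11] 12/21 → 2 ('ab')
  [12] 21/14 → 3 ('abb')
  [13] 14/23 → 0 ('')
  [14] 23/6 → 1 ('b')
  [15] 6/18 → 4 ('baaa')
  [16] 18/4 → 2 ('ba')
  [17] 4/16 → 6 ('babaaa')
  [18] 16/2 → 4 ('baba')
  [19] 2/0 → 6 ('bababa')
  [20] 0/11 → 5 ('babab')
  [21] 11/13 → 3 ('bab')
  [22] 13/22 → 1 ('b')
  [23] 22/15 → 2 ('bb')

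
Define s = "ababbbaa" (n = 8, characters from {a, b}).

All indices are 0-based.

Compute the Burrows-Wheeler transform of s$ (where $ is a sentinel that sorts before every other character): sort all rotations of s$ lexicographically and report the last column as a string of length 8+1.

aab$bbaba

rank  rotation   last
    0  $ababbbaa  a
    1  a$ababbba  a
    2  aa$ababbb  b
    3  ababbbaa$  $
    4  abbbaa$ab  b
    5  baa$ababb  b
    6  babbbaa$a  a
    7  bbaa$abab  b
    8  bbbaa$aba  a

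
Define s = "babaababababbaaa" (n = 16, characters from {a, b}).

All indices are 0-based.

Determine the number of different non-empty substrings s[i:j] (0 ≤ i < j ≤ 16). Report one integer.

rank | idx | suffix
   0 |  15 | a
   1 |  14 | aa
   2 |  13 | aaa
   3 |   3 | aababababbaaa
   4 |   1 | abaababababbaaa
   5 |   4 | ababababbaaa
   6 |   6 | abababbaaa
   7 |   8 | ababbaaa
   8 |  10 | abbaaa
   9 |  12 | baaa
  10 |   2 | baababababbaaa
  11 |   0 | babaababababbaaa
  12 |   5 | babababbaaa
  13 |   7 | bababbaaa
  14 |   9 | babbaaa
  15 |  11 | bbaaa

SA = [15, 14, 13, 3, 1, 4, 6, 8, 10, 12, 2, 0, 5, 7, 9, 11]
[i] adj suffixes → lcp
  [1] 15/14 → 1 ('a')
  [2] 14/13 → 2 ('aa')
  [3] 13/3 → 2 ('aa')
  [4] 3/1 → 1 ('a')
  [5] 1/4 → 3 ('aba')
  [6] 4/6 → 6 ('ababab')
  [7] 6/8 → 4 ('abab')
  [8] 8/10 → 2 ('ab')
  [9] 10/12 → 0 ('')
  [10] 12/2 → 3 ('baa')
  [11] 2/0 → 2 ('ba')
  [12] 0/5 → 4 ('baba')
  [13] 5/7 → 5 ('babab')
  [14] 7/9 → 3 ('bab')
  [15] 9/11 → 1 ('b')

n(n+1)/2 = 16·17/2 = 136
Σ LCP = 0 + 1 + 2 + 2 + 1 + 3 + 6 + 4 + 2 + 0 + 3 + 2 + 4 + 5 + 3 + 1 = 39
distinct = 136 − 39 = 97

97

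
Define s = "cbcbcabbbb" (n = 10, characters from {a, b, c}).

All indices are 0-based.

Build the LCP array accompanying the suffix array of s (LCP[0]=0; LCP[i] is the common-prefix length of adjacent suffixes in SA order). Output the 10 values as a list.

rank→(start, suffix):
  0 → (5, 'abbbb')
  1 → (9, 'b')
  2 → (8, 'bb')
  3 → (7, 'bbb')
  4 → (6, 'bbbb')
  5 → (3, 'bcabbbb')
  6 → (1, 'bcbcabbbb')
  7 → (4, 'cabbbb')
  8 → (2, 'cbcabbbb')
  9 → (0, 'cbcbcabbbb')

SA = [5, 9, 8, 7, 6, 3, 1, 4, 2, 0]
i: (SA[i-1],SA[i]) lcp shared
  1: (5,9) 0 ''
  2: (9,8) 1 'b'
  3: (8,7) 2 'bb'
  4: (7,6) 3 'bbb'
  5: (6,3) 1 'b'
  6: (3,1) 2 'bc'
  7: (1,4) 0 ''
  8: (4,2) 1 'c'
  9: (2,0) 3 'cbc'

[0, 0, 1, 2, 3, 1, 2, 0, 1, 3]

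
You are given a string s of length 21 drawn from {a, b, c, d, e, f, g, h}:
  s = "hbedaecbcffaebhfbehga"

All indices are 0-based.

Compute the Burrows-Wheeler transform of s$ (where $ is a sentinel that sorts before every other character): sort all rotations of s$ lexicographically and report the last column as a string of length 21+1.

rank  rotation                last
    0  $hbedaecbcffaebhfbehga  a
    1  a$hbedaecbcffaebhfbehg  g
    2  aebhfbehga$hbedaecbcff  f
    3  aecbcffaebhfbehga$hbed  d
    4  bcffaebhfbehga$hbedaec  c
    5  bedaecbcffaebhfbehga$h  h
    6  behga$hbedaecbcffaebhf  f
    7  bhfbehga$hbedaecbcffae  e
    8  cbcffaebhfbehga$hbedae  e
    9  cffaebhfbehga$hbedaecb  b
   10  daecbcffaebhfbehga$hbe  e
   11  ebhfbehga$hbedaecbcffa  a
   12  ecbcffaebhfbehga$hbeda  a
   13  edaecbcffaebhfbehga$hb  b
   14  ehga$hbedaecbcffaebhfb  b
   15  faebhfbehga$hbedaecbcf  f
   16  fbehga$hbedaecbcffaebh  h
   17  ffaebhfbehga$hbedaecbc  c
   18  ga$hbedaecbcffaebhfbeh  h
   19  hbedaecbcffaebhfbehga$  $
   20  hfbehga$hbedaecbcffaeb  b
   21  hga$hbedaecbcffaebhfbe  e

agfdchfeebeaabbfhch$be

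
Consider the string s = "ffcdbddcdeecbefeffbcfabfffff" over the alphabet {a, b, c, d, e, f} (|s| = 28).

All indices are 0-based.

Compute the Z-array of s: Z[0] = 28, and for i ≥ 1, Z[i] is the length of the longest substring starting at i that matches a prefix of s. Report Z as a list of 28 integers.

[28, 1, 0, 0, 0, 0, 0, 0, 0, 0, 0, 0, 0, 0, 1, 0, 2, 1, 0, 0, 1, 0, 0, 2, 2, 2, 2, 1]

Z[0]=28
i=1: fresh scan; Z[1]=1 extend→box=[1,2)
i=2: fresh scan; Z[2]=0
i=3: fresh scan; Z[3]=0
i=4: fresh scan; Z[4]=0
i=5: fresh scan; Z[5]=0
i=6: fresh scan; Z[6]=0
i=7: fresh scan; Z[7]=0
i=8: fresh scan; Z[8]=0
i=9: fresh scan; Z[9]=0
i=10: fresh scan; Z[10]=0
i=11: fresh scan; Z[11]=0
i=12: fresh scan; Z[12]=0
i=13: fresh scan; Z[13]=0
i=14: fresh scan; Z[14]=1 extend→box=[14,15)
i=15: fresh scan; Z[15]=0
i=16: fresh scan; Z[16]=2 extend→box=[16,18)
i=17: min(r-i=1, Z[1]=1)=1; Z[17]=1
i=18: fresh scan; Z[18]=0
i=19: fresh scan; Z[19]=0
i=20: fresh scan; Z[20]=1 extend→box=[20,21)
i=21: fresh scan; Z[21]=0
i=22: fresh scan; Z[22]=0
i=23: fresh scan; Z[23]=2 extend→box=[23,25)
i=24: min(r-i=1, Z[1]=1)=1; Z[24]=2 extend→box=[24,26)
i=25: min(r-i=1, Z[1]=1)=1; Z[25]=2 extend→box=[25,27)
i=26: min(r-i=1, Z[1]=1)=1; Z[26]=2 extend→box=[26,28)
i=27: min(r-i=1, Z[1]=1)=1; Z[27]=1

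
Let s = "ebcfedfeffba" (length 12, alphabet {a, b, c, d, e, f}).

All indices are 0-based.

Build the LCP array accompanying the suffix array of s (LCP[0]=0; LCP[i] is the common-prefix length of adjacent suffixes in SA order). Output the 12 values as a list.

[0, 0, 1, 0, 0, 0, 1, 1, 0, 1, 2, 1]

sorted suffixes:
  #0 SA[0]=11  'a'
  #1 SA[1]=10  'ba'
  #2 SA[2]=1  'bcfedfeffba'
  #3 SA[3]=2  'cfedfeffba'
  #4 SA[4]=5  'dfeffba'
  #5 SA[5]=0  'ebcfedfeffba'
  #6 SA[6]=4  'edfeffba'
  #7 SA[7]=7  'effba'
  #8 SA[8]=9  'fba'
  #9 SA[9]=3  'fedfeffba'
  #10 SA[10]=6  'feffba'
  #11 SA[11]=8  'ffba'

SA = [11, 10, 1, 2, 5, 0, 4, 7, 9, 3, 6, 8]
rank  pair      lcp
   1  s[11:],s[10:]  0  ''
   2  s[10:],s[1:]  1  'b'
   3  s[1:],s[2:]  0  ''
   4  s[2:],s[5:]  0  ''
   5  s[5:],s[0:]  0  ''
   6  s[0:],s[4:]  1  'e'
   7  s[4:],s[7:]  1  'e'
   8  s[7:],s[9:]  0  ''
   9  s[9:],s[3:]  1  'f'
  10  s[3:],s[6:]  2  'fe'
  11  s[6:],s[8:]  1  'f'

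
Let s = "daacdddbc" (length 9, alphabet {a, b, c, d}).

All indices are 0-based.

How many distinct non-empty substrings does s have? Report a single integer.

rank | idx | suffix
   0 |   1 | aacdddbc
   1 |   2 | acdddbc
   2 |   7 | bc
   3 |   8 | c
   4 |   3 | cdddbc
   5 |   0 | daacdddbc
   6 |   6 | dbc
   7 |   5 | ddbc
   8 |   4 | dddbc

SA = [1, 2, 7, 8, 3, 0, 6, 5, 4]
i: (SA[i-1],SA[i]) lcp shared
  1: (1,2) 1 'a'
  2: (2,7) 0 ''
  3: (7,8) 0 ''
  4: (8,3) 1 'c'
  5: (3,0) 0 ''
  6: (0,6) 1 'd'
  7: (6,5) 1 'd'
  8: (5,4) 2 'dd'

n(n+1)/2 = 9·10/2 = 45
Σ LCP = 0 + 1 + 0 + 0 + 1 + 0 + 1 + 1 + 2 = 6
distinct = 45 − 6 = 39

39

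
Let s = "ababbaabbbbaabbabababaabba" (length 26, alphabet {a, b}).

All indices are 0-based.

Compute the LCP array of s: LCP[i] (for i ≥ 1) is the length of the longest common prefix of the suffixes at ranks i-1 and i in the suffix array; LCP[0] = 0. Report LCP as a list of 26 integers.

sorted suffixes:
  #0 SA[0]=25  'a'
  #1 SA[1]=21  'aabba'
  #2 SA[2]=11  'aabbabababaabba'
  #3 SA[3]=5  'aabbbbaabbabababaabba'
  #4 SA[4]=19  'abaabba'
  #5 SA[5]=17  'ababaabba'
  #6 SA[6]=15  'abababaabba'
  #7 SA[7]=0  'ababbaabbbbaabbabababaabba'
  #8 SA[8]=22  'abba'
  #9 SA[9]=2  'abbaabbbbaabbabababaabba'
  #10 SA[10]=12  'abbabababaabba'
  #11 SA[11]=6  'abbbbaabbabababaabba'
  #12 SA[12]=24  'ba'
  #13 SA[13]=20  'baabba'
  #14 SA[14]=10  'baabbabababaabba'
  #15 SA[15]=4  'baabbbbaabbabababaabba'
  #16 SA[16]=18  'babaabba'
  #17 SA[17]=16  'bababaabba'
  #18 SA[18]=14  'babababaabba'
  #19 SA[19]=1  'babbaabbbbaabbabababaabba'
  #20 SA[20]=23  'bba'
  #21 SA[21]=9  'bbaabbabababaabba'
  #22 SA[22]=3  'bbaabbbbaabbabababaabba'
  #23 SA[23]=13  'bbabababaabba'
  #24 SA[24]=8  'bbbaabbabababaabba'
  #25 SA[25]=7  'bbbbaabbabababaabba'

SA = [25, 21, 11, 5, 19, 17, 15, 0, 22, 2, 12, 6, 24, 20, 10, 4, 18, 16, 14, 1, 23, 9, 3, 13, 8, 7]
rank  pair      lcp
   1  s[25:],s[21:]  1  'a'
   2  s[21:],s[11:]  5  'aabba'
   3  s[11:],s[5:]  4  'aabb'
   4  s[5:],s[19:]  1  'a'
   5  s[19:],s[17:]  3  'aba'
   6  s[17:],s[15:]  5  'ababa'
   7  s[15:],s[0:]  4  'abab'
   8  s[0:],s[22:]  2  'ab'
   9  s[22:],s[2:]  4  'abba'
  10  s[2:],s[12:]  4  'abba'
  11  s[12:],s[6:]  3  'abb'
  12  s[6:],s[24:]  0  ''
  13  s[24:],s[20:]  2  'ba'
  14  s[20:],s[10:]  6  'baabba'
  15  s[10:],s[4:]  5  'baabb'
  16  s[4:],s[18:]  2  'ba'
  17  s[18:],s[16:]  4  'baba'
  18  s[16:],s[14:]  6  'bababa'
  19  s[14:],s[1:]  3  'bab'
  20  s[1:],s[23:]  1  'b'
  21  s[23:],s[9:]  3  'bba'
  22  s[9:],s[3:]  6  'bbaabb'
  23  s[3:],s[13:]  3  'bba'
  24  s[13:],s[8:]  2  'bb'
  25  s[8:],s[7:]  3  'bbb'

[0, 1, 5, 4, 1, 3, 5, 4, 2, 4, 4, 3, 0, 2, 6, 5, 2, 4, 6, 3, 1, 3, 6, 3, 2, 3]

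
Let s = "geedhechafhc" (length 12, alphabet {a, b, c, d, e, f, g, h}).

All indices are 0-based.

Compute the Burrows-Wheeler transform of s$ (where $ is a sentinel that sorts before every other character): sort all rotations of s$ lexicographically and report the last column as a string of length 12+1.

chheehega$cfd

rank  rotation       last
    0  $geedhechafhc  c
    1  afhc$geedhech  h
    2  c$geedhechafh  h
    3  chafhc$geedhe  e
    4  dhechafhc$gee  e
    5  echafhc$geedh  h
    6  edhechafhc$ge  e
    7  eedhechafhc$g  g
    8  fhc$geedhecha  a
    9  geedhechafhc$  $
   10  hafhc$geedhec  c
   11  hc$geedhechaf  f
   12  hechafhc$geed  d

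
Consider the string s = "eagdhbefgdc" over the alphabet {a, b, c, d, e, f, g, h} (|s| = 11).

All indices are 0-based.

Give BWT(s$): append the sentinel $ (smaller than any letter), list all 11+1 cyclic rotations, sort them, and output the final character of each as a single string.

cehdgg$befad

rank  rotation      last
    0  $eagdhbefgdc  c
    1  agdhbefgdc$e  e
    2  befgdc$eagdh  h
    3  c$eagdhbefgd  d
    4  dc$eagdhbefg  g
    5  dhbefgdc$eag  g
    6  eagdhbefgdc$  $
    7  efgdc$eagdhb  b
    8  fgdc$eagdhbe  e
    9  gdc$eagdhbef  f
   10  gdhbefgdc$ea  a
   11  hbefgdc$eagd  d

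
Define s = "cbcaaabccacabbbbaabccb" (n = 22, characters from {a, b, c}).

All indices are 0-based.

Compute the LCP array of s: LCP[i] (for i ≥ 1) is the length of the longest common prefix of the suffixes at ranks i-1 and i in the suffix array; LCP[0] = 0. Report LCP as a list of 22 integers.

[0, 2, 5, 1, 2, 4, 1, 0, 1, 1, 2, 3, 1, 2, 3, 0, 2, 2, 1, 2, 1, 2]

sorted suffixes:
  #0 SA[0]=3  'aaabccacabbbbaabccb'
  #1 SA[1]=4  'aabccacabbbbaabccb'
  #2 SA[2]=16  'aabccb'
  #3 SA[3]=11  'abbbbaabccb'
  #4 SA[4]=5  'abccacabbbbaabccb'
  #5 SA[5]=17  'abccb'
  #6 SA[6]=9  'acabbbbaabccb'
  #7 SA[7]=21  'b'
  #8 SA[8]=15  'baabccb'
  #9 SA[9]=14  'bbaabccb'
  #10 SA[10]=13  'bbbaabccb'
  #11 SA[11]=12  'bbbbaabccb'
  #12 SA[12]=1  'bcaaabccacabbbbaabccb'
  #13 SA[13]=6  'bccacabbbbaabccb'
  #14 SA[14]=18  'bccb'
  #15 SA[15]=2  'caaabccacabbbbaabccb'
  #16 SA[16]=10  'cabbbbaabccb'
  #17 SA[17]=8  'cacabbbbaabccb'
  #18 SA[18]=20  'cb'
  #19 SA[19]=0  'cbcaaabccacabbbbaabccb'
  #20 SA[20]=7  'ccacabbbbaabccb'
  #21 SA[21]=19  'ccb'

SA = [3, 4, 16, 11, 5, 17, 9, 21, 15, 14, 13, 12, 1, 6, 18, 2, 10, 8, 20, 0, 7, 19]
i: (SA[i-1],SA[i]) lcp shared
  1: (3,4) 2 'aa'
  2: (4,16) 5 'aabcc'
  3: (16,11) 1 'a'
  4: (11,5) 2 'ab'
  5: (5,17) 4 'abcc'
  6: (17,9) 1 'a'
  7: (9,21) 0 ''
  8: (21,15) 1 'b'
  9: (15,14) 1 'b'
  10: (14,13) 2 'bb'
  11: (13,12) 3 'bbb'
  12: (12,1) 1 'b'
  13: (1,6) 2 'bc'
  14: (6,18) 3 'bcc'
  15: (18,2) 0 ''
  16: (2,10) 2 'ca'
  17: (10,8) 2 'ca'
  18: (8,20) 1 'c'
  19: (20,0) 2 'cb'
  20: (0,7) 1 'c'
  21: (7,19) 2 'cc'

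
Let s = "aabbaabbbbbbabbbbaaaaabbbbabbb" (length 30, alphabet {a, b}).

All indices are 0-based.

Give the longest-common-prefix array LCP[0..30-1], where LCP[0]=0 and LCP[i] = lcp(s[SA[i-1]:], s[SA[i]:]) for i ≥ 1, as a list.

[0, 4, 3, 2, 4, 6, 1, 3, 4, 6, 5, 0, 1, 3, 2, 5, 1, 2, 4, 3, 6, 2, 3, 4, 7, 3, 5, 8, 4, 5]

sorted suffixes:
  #0 SA[0]=17  'aaaaabbbbabbb'
  #1 SA[1]=18  'aaaabbbbabbb'
  #2 SA[2]=19  'aaabbbbabbb'
  #3 SA[3]=0  'aabbaabbbbbbabbbbaaaaabbbbabbb'
  #4 SA[4]=20  'aabbbbabbb'
  #5 SA[5]=4  'aabbbbbbabbbbaaaaabbbbabbb'
  #6 SA[6]=1  'abbaabbbbbbabbbbaaaaabbbbabbb'
  #7 SA[7]=26  'abbb'
  #8 SA[8]=12  'abbbbaaaaabbbbabbb'
  #9 SA[9]=21  'abbbbabbb'
  #10 SA[10]=5  'abbbbbbabbbbaaaaabbbbabbb'
  #11 SA[11]=29  'b'
  #12 SA[12]=16  'baaaaabbbbabbb'
  #13 SA[13]=3  'baabbbbbbabbbbaaaaabbbbabbb'
  #14 SA[14]=25  'babbb'
  #15 SA[15]=11  'babbbbaaaaabbbbabbb'
  #16 SA[16]=28  'bb'
  #17 SA[17]=15  'bbaaaaabbbbabbb'
  #18 SA[18]=2  'bbaabbbbbbabbbbaaaaabbbbabbb'
  #19 SA[19]=24  'bbabbb'
  #20 SA[20]=10  'bbabbbbaaaaabbbbabbb'
  #21 SA[21]=27  'bbb'
  #22 SA[22]=14  'bbbaaaaabbbbabbb'
  #23 SA[23]=23  'bbbabbb'
  #24 SA[24]=9  'bbbabbbbaaaaabbbbabbb'
  #25 SA[25]=13  'bbbbaaaaabbbbabbb'
  #26 SA[26]=22  'bbbbabbb'
  #27 SA[27]=8  'bbbbabbbbaaaaabbbbabbb'
  #28 SA[28]=7  'bbbbbabbbbaaaaabbbbabbb'
  #29 SA[29]=6  'bbbbbbabbbbaaaaabbbbabbb'

SA = [17, 18, 19, 0, 20, 4, 1, 26, 12, 21, 5, 29, 16, 3, 25, 11, 28, 15, 2, 24, 10, 27, 14, 23, 9, 13, 22, 8, 7, 6]
[i] adj suffixes → lcp
  [1] 17/18 → 4 ('aaaa')
  [2] 18/19 → 3 ('aaa')
  [3] 19/0 → 2 ('aa')
  [4] 0/20 → 4 ('aabb')
  [5] 20/4 → 6 ('aabbbb')
  [6] 4/1 → 1 ('a')
  [7] 1/26 → 3 ('abb')
  [8] 26/12 → 4 ('abbb')
  [9] 12/21 → 6 ('abbbba')
  [10] 21/5 → 5 ('abbbb')
  [11] 5/29 → 0 ('')
  [12] 29/16 → 1 ('b')
  [13] 16/3 → 3 ('baa')
  [14] 3/25 → 2 ('ba')
  [15] 25/11 → 5 ('babbb')
  [16] 11/28 → 1 ('b')
  [17] 28/15 → 2 ('bb')
  [18] 15/2 → 4 ('bbaa')
  [19] 2/24 → 3 ('bba')
  [20] 24/10 → 6 ('bbabbb')
  [21] 10/27 → 2 ('bb')
  [22] 27/14 → 3 ('bbb')
  [23] 14/23 → 4 ('bbba')
  [24] 23/9 → 7 ('bbbabbb')
  [25] 9/13 → 3 ('bbb')
  [26] 13/22 → 5 ('bbbba')
  [27] 22/8 → 8 ('bbbbabbb')
  [28] 8/7 → 4 ('bbbb')
  [29] 7/6 → 5 ('bbbbb')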